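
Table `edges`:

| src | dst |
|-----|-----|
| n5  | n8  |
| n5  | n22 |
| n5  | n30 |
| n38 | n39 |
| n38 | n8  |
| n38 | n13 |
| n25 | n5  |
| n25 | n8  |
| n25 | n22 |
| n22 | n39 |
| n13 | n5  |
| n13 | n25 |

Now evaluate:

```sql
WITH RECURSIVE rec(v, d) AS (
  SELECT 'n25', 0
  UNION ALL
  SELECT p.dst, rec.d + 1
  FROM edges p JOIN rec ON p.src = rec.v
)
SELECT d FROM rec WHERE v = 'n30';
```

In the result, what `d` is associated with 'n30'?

Base: (n25, d=0).
Iteration 1: edges from {n25} -> (n22, d=1), (n5, d=1), (n8, d=1).
Iteration 2: edges from {n22,n5,n8} -> (n22, d=2), (n30, d=2), (n39, d=2), (n8, d=2).
Iteration 3: edges from {n22,n30,n39,n8} -> (n39, d=3).
Iteration 4: no outgoing edges from {n39}; recursion stops.

2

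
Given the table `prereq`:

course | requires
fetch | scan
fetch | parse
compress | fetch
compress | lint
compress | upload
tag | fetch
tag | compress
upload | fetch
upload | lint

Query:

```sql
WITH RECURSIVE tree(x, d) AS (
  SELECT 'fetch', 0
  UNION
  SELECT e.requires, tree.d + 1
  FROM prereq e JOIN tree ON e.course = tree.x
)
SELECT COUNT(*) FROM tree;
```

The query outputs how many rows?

Base: (fetch, d=0).
Iteration 1: edges from {fetch} -> (parse, d=1), (scan, d=1).
Iteration 2: no outgoing edges from {parse,scan}; recursion stops.
Total rows emitted: 3.

3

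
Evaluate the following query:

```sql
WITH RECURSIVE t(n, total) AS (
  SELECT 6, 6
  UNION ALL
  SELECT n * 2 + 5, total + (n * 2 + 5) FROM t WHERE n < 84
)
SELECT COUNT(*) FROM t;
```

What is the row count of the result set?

Base: n=6, total=6.
Iteration 1: 6 < 84 holds -> n = 6 * 2 + 5 = 17, total = 6 + 17 = 23.
Iteration 2: 17 < 84 holds -> n = 17 * 2 + 5 = 39, total = 23 + 39 = 62.
Iteration 3: 39 < 84 holds -> n = 39 * 2 + 5 = 83, total = 62 + 83 = 145.
Iteration 4: 83 < 84 holds -> n = 83 * 2 + 5 = 171, total = 145 + 171 = 316.
Iteration 5: 171 < 84 fails; recursion stops.
Total rows emitted: 5.

5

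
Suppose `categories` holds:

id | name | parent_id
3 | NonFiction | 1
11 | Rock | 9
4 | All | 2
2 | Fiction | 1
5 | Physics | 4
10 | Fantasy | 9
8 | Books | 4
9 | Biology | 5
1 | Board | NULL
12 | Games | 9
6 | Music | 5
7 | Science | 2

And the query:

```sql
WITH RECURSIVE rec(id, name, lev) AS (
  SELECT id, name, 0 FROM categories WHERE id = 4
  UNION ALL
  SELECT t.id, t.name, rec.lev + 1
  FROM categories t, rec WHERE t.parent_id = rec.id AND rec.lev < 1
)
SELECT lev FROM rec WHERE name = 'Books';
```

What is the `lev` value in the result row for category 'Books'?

Base: id=4 (All) at lev 0.
Iteration 1: rows with parent_id in {4} -> Physics (id 5, lev 1), Books (id 8, lev 1).
Iteration 2: lev < 1 fails for all current rows; recursion stops.

1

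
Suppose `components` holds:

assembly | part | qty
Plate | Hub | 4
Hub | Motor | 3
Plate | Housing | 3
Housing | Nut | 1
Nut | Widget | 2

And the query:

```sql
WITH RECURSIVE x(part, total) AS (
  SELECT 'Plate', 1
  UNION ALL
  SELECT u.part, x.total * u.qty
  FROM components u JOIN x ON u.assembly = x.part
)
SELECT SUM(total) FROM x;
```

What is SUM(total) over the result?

Base: (Plate, total=1).
Iteration 1: components of {Plate} -> Housing = 1*3 = 3, Hub = 1*4 = 4.
Iteration 2: components of {Housing,Hub} -> Motor = 4*3 = 12, Nut = 3*1 = 3.
Iteration 3: components of {Motor,Nut} -> Widget = 3*2 = 6.
Iteration 4: no further components; recursion stops.
SUM(total) = 1 + 4 + 3 + 12 + 3 + 6 = 29.

29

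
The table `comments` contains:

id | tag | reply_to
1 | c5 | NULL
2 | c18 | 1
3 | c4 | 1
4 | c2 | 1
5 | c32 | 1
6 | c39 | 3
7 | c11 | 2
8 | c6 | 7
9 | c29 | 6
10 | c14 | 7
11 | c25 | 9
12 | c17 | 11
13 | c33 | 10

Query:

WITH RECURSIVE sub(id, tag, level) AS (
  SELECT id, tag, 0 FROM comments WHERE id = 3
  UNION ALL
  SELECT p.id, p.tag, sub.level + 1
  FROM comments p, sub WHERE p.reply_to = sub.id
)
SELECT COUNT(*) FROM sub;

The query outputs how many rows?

5

Base: id=3 (c4) at level 0.
Iteration 1: rows with reply_to in {3} -> c39 (id 6, level 1).
Iteration 2: rows with reply_to in {6} -> c29 (id 9, level 2).
Iteration 3: rows with reply_to in {9} -> c25 (id 11, level 3).
Iteration 4: rows with reply_to in {11} -> c17 (id 12, level 4).
Iteration 5: no rows with reply_to in {12}; recursion stops.
Total rows emitted: 5.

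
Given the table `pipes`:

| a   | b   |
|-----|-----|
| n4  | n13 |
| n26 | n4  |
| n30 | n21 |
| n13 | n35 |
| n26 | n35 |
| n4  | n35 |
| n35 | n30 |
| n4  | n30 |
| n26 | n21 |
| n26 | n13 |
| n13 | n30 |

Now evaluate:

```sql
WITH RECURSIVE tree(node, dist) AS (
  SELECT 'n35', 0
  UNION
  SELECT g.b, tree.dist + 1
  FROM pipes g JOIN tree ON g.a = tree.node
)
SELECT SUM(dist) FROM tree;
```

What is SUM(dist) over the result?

3

Base: (n35, dist=0).
Iteration 1: edges from {n35} -> (n30, dist=1).
Iteration 2: edges from {n30} -> (n21, dist=2).
Iteration 3: no outgoing edges from {n21}; recursion stops.
SUM(dist) = 0 + 1 + 2 = 3.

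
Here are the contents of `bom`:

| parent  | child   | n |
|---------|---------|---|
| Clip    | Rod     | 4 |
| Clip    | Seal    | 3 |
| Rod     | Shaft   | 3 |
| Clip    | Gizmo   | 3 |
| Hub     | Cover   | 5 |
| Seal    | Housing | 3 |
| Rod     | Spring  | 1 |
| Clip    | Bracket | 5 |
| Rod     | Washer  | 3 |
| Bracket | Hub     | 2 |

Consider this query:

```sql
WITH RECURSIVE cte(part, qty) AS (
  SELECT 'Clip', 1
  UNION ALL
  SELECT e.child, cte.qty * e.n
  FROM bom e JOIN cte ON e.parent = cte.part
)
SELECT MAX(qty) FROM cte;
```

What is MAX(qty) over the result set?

Base: (Clip, qty=1).
Iteration 1: components of {Clip} -> Bracket = 1*5 = 5, Gizmo = 1*3 = 3, Rod = 1*4 = 4, Seal = 1*3 = 3.
Iteration 2: components of {Bracket,Gizmo,Rod,Seal} -> Housing = 3*3 = 9, Hub = 5*2 = 10, Shaft = 4*3 = 12, Spring = 4*1 = 4, Washer = 4*3 = 12.
Iteration 3: components of {Housing,Hub,Shaft,Spring,Washer} -> Cover = 10*5 = 50.
Iteration 4: no further components; recursion stops.
qty values: 1, 5, 4, 3, 3, 10, 12, 12, 4, 9, 50; the maximum is 50.

50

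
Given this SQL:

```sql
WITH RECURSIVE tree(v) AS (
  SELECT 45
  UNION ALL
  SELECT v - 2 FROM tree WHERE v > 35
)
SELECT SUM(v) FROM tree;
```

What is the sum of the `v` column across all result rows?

240

Base: v=45.
Iteration 1: 45 > 35 holds -> v = 45 - 2 = 43.
Iteration 2: 43 > 35 holds -> v = 43 - 2 = 41.
Iteration 3: 41 > 35 holds -> v = 41 - 2 = 39.
Iteration 4: 39 > 35 holds -> v = 39 - 2 = 37.
Iteration 5: 37 > 35 holds -> v = 37 - 2 = 35.
Iteration 6: 35 > 35 fails; recursion stops.
SUM(v) = 45 + 43 + 41 + 39 + 37 + 35 = 240.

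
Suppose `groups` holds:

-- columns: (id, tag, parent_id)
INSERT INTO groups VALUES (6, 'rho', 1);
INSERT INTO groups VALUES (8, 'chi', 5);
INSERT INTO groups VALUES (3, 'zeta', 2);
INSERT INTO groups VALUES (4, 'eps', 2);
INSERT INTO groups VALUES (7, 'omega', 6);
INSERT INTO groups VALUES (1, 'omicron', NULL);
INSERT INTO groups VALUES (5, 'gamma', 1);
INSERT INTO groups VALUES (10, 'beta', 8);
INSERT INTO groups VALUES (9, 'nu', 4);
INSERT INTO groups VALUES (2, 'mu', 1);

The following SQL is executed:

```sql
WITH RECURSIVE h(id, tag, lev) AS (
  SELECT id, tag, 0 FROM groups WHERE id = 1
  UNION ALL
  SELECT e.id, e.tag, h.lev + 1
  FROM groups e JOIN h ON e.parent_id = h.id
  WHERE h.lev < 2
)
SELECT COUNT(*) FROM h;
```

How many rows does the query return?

Base: id=1 (omicron) at lev 0.
Iteration 1: rows with parent_id in {1} -> mu (id 2, lev 1), gamma (id 5, lev 1), rho (id 6, lev 1).
Iteration 2: rows with parent_id in {2,5,6} -> zeta (id 3, lev 2), eps (id 4, lev 2), omega (id 7, lev 2), chi (id 8, lev 2).
Iteration 3: lev < 2 fails for all current rows; recursion stops.
Total rows emitted: 8.

8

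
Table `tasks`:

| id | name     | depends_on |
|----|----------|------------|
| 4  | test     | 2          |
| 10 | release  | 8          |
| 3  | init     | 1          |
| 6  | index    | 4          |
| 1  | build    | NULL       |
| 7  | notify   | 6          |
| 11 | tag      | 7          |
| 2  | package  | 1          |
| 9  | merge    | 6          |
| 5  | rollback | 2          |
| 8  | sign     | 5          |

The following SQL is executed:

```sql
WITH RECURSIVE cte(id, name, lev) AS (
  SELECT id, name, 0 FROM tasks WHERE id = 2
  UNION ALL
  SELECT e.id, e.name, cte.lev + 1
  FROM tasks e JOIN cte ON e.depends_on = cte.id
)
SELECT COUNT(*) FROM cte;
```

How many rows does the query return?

Base: id=2 (package) at lev 0.
Iteration 1: rows with depends_on in {2} -> test (id 4, lev 1), rollback (id 5, lev 1).
Iteration 2: rows with depends_on in {4,5} -> index (id 6, lev 2), sign (id 8, lev 2).
Iteration 3: rows with depends_on in {6,8} -> notify (id 7, lev 3), merge (id 9, lev 3), release (id 10, lev 3).
Iteration 4: rows with depends_on in {7,9,10} -> tag (id 11, lev 4).
Iteration 5: no rows with depends_on in {11}; recursion stops.
Total rows emitted: 9.

9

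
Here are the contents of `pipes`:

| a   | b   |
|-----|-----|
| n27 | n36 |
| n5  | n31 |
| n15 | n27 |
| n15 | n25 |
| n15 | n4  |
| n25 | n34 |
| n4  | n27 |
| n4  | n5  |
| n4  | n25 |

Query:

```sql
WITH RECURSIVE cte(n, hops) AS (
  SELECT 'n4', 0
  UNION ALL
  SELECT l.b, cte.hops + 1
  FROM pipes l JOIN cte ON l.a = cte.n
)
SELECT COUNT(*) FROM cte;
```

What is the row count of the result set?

7

Base: (n4, hops=0).
Iteration 1: edges from {n4} -> (n25, hops=1), (n27, hops=1), (n5, hops=1).
Iteration 2: edges from {n25,n27,n5} -> (n31, hops=2), (n34, hops=2), (n36, hops=2).
Iteration 3: no outgoing edges from {n31,n34,n36}; recursion stops.
Total rows emitted: 7.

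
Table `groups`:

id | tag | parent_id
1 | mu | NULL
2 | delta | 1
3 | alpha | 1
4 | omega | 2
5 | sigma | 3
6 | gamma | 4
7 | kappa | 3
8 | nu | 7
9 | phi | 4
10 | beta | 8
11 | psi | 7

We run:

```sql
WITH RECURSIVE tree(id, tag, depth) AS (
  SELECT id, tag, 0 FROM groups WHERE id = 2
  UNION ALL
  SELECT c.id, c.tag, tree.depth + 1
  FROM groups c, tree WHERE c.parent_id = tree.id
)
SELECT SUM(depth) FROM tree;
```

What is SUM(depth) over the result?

5

Base: id=2 (delta) at depth 0.
Iteration 1: rows with parent_id in {2} -> omega (id 4, depth 1).
Iteration 2: rows with parent_id in {4} -> gamma (id 6, depth 2), phi (id 9, depth 2).
Iteration 3: no rows with parent_id in {6,9}; recursion stops.
SUM(depth) = 0 + 1 + 2 + 2 = 5.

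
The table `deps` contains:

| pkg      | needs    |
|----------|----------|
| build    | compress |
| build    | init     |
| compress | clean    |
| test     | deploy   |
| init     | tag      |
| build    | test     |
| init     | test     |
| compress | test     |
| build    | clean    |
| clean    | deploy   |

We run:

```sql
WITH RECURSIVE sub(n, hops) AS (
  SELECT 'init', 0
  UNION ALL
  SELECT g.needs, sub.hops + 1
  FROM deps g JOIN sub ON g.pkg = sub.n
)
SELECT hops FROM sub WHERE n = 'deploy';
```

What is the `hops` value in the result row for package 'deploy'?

2

Base: (init, hops=0).
Iteration 1: edges from {init} -> (tag, hops=1), (test, hops=1).
Iteration 2: edges from {tag,test} -> (deploy, hops=2).
Iteration 3: no outgoing edges from {deploy}; recursion stops.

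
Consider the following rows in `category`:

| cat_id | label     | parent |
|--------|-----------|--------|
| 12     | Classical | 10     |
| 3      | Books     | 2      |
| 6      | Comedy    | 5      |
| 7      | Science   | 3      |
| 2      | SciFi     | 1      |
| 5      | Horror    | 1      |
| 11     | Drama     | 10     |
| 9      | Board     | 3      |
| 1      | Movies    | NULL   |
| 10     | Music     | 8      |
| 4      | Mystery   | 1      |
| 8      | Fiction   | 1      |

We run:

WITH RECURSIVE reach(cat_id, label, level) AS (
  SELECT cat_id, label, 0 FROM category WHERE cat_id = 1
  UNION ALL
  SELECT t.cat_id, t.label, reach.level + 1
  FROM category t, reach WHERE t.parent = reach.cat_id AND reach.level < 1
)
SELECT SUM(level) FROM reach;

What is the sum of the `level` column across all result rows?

4

Base: cat_id=1 (Movies) at level 0.
Iteration 1: rows with parent in {1} -> SciFi (id 2, level 1), Mystery (id 4, level 1), Horror (id 5, level 1), Fiction (id 8, level 1).
Iteration 2: level < 1 fails for all current rows; recursion stops.
SUM(level) = 0 + 1 + 1 + 1 + 1 = 4.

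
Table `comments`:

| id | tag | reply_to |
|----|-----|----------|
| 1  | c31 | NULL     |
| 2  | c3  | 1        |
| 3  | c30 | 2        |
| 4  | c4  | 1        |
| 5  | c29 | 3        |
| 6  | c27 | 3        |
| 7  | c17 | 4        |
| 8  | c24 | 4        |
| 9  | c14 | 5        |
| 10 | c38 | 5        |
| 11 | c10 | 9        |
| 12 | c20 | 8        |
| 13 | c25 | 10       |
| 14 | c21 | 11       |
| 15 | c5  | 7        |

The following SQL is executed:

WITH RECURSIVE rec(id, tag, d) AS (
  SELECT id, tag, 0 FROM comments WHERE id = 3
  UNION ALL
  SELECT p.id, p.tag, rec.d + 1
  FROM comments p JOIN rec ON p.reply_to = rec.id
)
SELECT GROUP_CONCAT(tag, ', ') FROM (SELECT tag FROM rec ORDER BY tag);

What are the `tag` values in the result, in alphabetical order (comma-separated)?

Base: id=3 (c30) at d 0.
Iteration 1: rows with reply_to in {3} -> c29 (id 5, d 1), c27 (id 6, d 1).
Iteration 2: rows with reply_to in {5,6} -> c14 (id 9, d 2), c38 (id 10, d 2).
Iteration 3: rows with reply_to in {9,10} -> c10 (id 11, d 3), c25 (id 13, d 3).
Iteration 4: rows with reply_to in {11,13} -> c21 (id 14, d 4).
Iteration 5: no rows with reply_to in {14}; recursion stops.

c10, c14, c21, c25, c27, c29, c30, c38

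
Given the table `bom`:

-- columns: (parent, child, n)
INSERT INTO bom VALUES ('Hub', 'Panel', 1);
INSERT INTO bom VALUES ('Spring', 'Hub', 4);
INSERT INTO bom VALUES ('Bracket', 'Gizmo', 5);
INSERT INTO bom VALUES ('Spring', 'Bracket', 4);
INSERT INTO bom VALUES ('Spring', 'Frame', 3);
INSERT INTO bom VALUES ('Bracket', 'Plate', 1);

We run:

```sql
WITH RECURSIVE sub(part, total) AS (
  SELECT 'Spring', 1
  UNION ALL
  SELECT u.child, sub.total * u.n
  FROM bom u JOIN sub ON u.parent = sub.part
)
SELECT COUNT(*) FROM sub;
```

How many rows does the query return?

Base: (Spring, total=1).
Iteration 1: components of {Spring} -> Bracket = 1*4 = 4, Frame = 1*3 = 3, Hub = 1*4 = 4.
Iteration 2: components of {Bracket,Frame,Hub} -> Gizmo = 4*5 = 20, Panel = 4*1 = 4, Plate = 4*1 = 4.
Iteration 3: no further components; recursion stops.
Total rows emitted: 7.

7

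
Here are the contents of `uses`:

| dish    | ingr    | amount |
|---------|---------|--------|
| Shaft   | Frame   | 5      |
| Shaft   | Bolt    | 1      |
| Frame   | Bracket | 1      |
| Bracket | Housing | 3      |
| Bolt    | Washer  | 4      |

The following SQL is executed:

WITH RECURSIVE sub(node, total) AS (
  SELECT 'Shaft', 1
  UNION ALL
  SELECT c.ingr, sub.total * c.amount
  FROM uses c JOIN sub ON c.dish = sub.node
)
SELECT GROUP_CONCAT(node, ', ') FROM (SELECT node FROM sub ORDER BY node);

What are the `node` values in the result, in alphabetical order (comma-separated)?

Base: (Shaft, total=1).
Iteration 1: components of {Shaft} -> Bolt = 1*1 = 1, Frame = 1*5 = 5.
Iteration 2: components of {Bolt,Frame} -> Bracket = 5*1 = 5, Washer = 1*4 = 4.
Iteration 3: components of {Bracket,Washer} -> Housing = 5*3 = 15.
Iteration 4: no further components; recursion stops.

Bolt, Bracket, Frame, Housing, Shaft, Washer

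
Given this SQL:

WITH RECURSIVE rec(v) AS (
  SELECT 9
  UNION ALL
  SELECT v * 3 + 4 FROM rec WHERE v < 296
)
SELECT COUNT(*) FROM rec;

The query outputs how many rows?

Base: v=9.
Iteration 1: 9 < 296 holds -> v = 9 * 3 + 4 = 31.
Iteration 2: 31 < 296 holds -> v = 31 * 3 + 4 = 97.
Iteration 3: 97 < 296 holds -> v = 97 * 3 + 4 = 295.
Iteration 4: 295 < 296 holds -> v = 295 * 3 + 4 = 889.
Iteration 5: 889 < 296 fails; recursion stops.
Total rows emitted: 5.

5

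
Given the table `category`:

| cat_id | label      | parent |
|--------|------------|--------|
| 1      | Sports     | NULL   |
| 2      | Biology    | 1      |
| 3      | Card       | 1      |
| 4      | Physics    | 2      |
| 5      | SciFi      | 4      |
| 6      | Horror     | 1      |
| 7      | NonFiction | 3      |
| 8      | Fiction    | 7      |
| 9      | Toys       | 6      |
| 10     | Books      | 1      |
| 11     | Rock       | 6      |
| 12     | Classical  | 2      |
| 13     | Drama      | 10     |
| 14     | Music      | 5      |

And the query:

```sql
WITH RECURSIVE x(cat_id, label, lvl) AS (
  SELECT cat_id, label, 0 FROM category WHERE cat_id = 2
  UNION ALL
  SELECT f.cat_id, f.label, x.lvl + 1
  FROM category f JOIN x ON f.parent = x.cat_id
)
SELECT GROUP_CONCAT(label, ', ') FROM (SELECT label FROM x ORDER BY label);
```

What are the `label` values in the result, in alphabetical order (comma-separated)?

Biology, Classical, Music, Physics, SciFi

Base: cat_id=2 (Biology) at lvl 0.
Iteration 1: rows with parent in {2} -> Physics (id 4, lvl 1), Classical (id 12, lvl 1).
Iteration 2: rows with parent in {4,12} -> SciFi (id 5, lvl 2).
Iteration 3: rows with parent in {5} -> Music (id 14, lvl 3).
Iteration 4: no rows with parent in {14}; recursion stops.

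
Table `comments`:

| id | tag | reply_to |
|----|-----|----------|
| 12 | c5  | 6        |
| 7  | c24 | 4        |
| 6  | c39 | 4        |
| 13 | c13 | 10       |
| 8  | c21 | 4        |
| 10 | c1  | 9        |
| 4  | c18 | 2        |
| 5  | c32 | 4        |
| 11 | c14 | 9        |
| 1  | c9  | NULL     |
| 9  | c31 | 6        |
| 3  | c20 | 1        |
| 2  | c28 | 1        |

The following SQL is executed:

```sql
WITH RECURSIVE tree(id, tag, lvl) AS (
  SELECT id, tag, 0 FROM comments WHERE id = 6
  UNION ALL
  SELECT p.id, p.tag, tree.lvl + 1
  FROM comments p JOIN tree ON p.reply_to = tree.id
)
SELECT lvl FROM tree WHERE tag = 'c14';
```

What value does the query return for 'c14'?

2

Base: id=6 (c39) at lvl 0.
Iteration 1: rows with reply_to in {6} -> c31 (id 9, lvl 1), c5 (id 12, lvl 1).
Iteration 2: rows with reply_to in {9,12} -> c1 (id 10, lvl 2), c14 (id 11, lvl 2).
Iteration 3: rows with reply_to in {10,11} -> c13 (id 13, lvl 3).
Iteration 4: no rows with reply_to in {13}; recursion stops.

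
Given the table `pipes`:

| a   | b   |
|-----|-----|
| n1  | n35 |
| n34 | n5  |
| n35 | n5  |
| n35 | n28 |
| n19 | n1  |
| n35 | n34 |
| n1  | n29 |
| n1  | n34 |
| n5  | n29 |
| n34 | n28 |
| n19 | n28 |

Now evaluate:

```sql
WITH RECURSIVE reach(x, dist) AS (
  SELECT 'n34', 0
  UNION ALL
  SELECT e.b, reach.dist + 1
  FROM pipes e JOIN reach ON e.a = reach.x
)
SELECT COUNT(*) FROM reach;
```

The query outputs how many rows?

4

Base: (n34, dist=0).
Iteration 1: edges from {n34} -> (n28, dist=1), (n5, dist=1).
Iteration 2: edges from {n28,n5} -> (n29, dist=2).
Iteration 3: no outgoing edges from {n29}; recursion stops.
Total rows emitted: 4.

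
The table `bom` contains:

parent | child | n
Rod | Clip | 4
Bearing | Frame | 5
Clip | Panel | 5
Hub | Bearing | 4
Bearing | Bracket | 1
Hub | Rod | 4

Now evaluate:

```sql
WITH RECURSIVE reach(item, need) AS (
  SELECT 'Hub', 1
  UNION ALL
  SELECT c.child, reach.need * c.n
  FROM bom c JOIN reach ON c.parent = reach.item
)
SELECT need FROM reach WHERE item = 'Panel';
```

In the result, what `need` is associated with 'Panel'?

Base: (Hub, need=1).
Iteration 1: components of {Hub} -> Bearing = 1*4 = 4, Rod = 1*4 = 4.
Iteration 2: components of {Bearing,Rod} -> Bracket = 4*1 = 4, Clip = 4*4 = 16, Frame = 4*5 = 20.
Iteration 3: components of {Bracket,Clip,Frame} -> Panel = 16*5 = 80.
Iteration 4: no further components; recursion stops.

80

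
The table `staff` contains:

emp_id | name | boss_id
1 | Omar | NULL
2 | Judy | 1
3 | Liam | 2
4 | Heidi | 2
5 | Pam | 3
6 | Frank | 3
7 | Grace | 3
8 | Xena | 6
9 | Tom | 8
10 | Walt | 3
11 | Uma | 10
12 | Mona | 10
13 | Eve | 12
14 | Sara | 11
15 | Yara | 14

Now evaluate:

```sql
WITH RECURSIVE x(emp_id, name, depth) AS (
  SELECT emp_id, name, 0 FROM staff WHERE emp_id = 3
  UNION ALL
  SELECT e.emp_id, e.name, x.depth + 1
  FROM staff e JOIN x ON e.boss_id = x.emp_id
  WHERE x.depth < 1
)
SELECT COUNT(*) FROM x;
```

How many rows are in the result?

Base: emp_id=3 (Liam) at depth 0.
Iteration 1: rows with boss_id in {3} -> Pam (id 5, depth 1), Frank (id 6, depth 1), Grace (id 7, depth 1), Walt (id 10, depth 1).
Iteration 2: depth < 1 fails for all current rows; recursion stops.
Total rows emitted: 5.

5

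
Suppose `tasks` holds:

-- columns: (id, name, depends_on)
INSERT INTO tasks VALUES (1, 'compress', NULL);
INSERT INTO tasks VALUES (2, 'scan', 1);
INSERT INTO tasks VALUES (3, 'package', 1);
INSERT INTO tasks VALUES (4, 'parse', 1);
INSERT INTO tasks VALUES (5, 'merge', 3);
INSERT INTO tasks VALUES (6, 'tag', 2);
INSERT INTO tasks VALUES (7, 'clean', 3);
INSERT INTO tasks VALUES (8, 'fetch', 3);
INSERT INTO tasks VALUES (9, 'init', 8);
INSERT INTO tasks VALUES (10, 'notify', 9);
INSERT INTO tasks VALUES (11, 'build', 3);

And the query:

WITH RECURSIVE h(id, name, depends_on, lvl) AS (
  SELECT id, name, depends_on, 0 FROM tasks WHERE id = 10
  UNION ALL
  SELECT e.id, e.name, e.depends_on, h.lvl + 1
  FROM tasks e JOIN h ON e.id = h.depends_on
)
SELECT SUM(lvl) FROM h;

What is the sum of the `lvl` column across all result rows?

Base: id=10 (notify), depends_on=9, lvl 0.
Iteration 1: join on id=9 -> init (id 9, depends_on=8, lvl 1).
Iteration 2: join on id=8 -> fetch (id 8, depends_on=3, lvl 2).
Iteration 3: join on id=3 -> package (id 3, depends_on=1, lvl 3).
Iteration 4: join on id=1 -> compress (id 1, depends_on=NULL, lvl 4).
Iteration 5: depends_on is NULL; no match; recursion stops.
SUM(lvl) = 0 + 1 + 2 + 3 + 4 = 10.

10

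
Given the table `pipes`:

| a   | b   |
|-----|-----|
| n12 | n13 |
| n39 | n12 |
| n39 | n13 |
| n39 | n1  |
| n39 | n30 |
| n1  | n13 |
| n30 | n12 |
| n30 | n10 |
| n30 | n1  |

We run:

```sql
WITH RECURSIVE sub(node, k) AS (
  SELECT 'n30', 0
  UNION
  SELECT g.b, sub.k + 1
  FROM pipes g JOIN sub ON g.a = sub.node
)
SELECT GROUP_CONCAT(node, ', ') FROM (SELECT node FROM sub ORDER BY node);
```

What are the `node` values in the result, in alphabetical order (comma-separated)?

Base: (n30, k=0).
Iteration 1: edges from {n30} -> (n1, k=1), (n10, k=1), (n12, k=1).
Iteration 2: edges from {n1,n10,n12} -> (n13, k=2). [UNION drops 1 duplicate row(s)]
Iteration 3: no outgoing edges from {n13}; recursion stops.

n1, n10, n12, n13, n30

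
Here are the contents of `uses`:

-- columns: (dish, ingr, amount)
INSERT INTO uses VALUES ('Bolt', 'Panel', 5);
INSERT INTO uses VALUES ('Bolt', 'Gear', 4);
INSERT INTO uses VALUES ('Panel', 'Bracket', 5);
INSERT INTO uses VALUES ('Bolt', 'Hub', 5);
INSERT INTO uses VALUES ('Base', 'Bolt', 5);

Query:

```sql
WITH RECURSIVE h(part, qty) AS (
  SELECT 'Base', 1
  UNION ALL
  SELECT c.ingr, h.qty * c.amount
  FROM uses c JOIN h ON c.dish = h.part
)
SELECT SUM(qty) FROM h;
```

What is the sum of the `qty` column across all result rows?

201

Base: (Base, qty=1).
Iteration 1: components of {Base} -> Bolt = 1*5 = 5.
Iteration 2: components of {Bolt} -> Gear = 5*4 = 20, Hub = 5*5 = 25, Panel = 5*5 = 25.
Iteration 3: components of {Gear,Hub,Panel} -> Bracket = 25*5 = 125.
Iteration 4: no further components; recursion stops.
SUM(qty) = 1 + 5 + 25 + 25 + 20 + 125 = 201.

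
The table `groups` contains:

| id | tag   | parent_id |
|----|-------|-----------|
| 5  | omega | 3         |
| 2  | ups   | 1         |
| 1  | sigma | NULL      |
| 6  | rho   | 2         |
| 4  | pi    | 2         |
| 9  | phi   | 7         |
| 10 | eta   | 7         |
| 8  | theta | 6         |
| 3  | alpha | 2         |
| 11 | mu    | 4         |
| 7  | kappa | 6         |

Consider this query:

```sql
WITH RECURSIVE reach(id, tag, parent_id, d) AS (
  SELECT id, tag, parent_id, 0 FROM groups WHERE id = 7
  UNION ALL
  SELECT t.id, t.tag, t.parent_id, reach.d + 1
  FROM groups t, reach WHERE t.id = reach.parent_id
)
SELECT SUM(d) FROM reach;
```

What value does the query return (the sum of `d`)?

Base: id=7 (kappa), parent_id=6, d 0.
Iteration 1: join on id=6 -> rho (id 6, parent_id=2, d 1).
Iteration 2: join on id=2 -> ups (id 2, parent_id=1, d 2).
Iteration 3: join on id=1 -> sigma (id 1, parent_id=NULL, d 3).
Iteration 4: parent_id is NULL; no match; recursion stops.
SUM(d) = 0 + 1 + 2 + 3 = 6.

6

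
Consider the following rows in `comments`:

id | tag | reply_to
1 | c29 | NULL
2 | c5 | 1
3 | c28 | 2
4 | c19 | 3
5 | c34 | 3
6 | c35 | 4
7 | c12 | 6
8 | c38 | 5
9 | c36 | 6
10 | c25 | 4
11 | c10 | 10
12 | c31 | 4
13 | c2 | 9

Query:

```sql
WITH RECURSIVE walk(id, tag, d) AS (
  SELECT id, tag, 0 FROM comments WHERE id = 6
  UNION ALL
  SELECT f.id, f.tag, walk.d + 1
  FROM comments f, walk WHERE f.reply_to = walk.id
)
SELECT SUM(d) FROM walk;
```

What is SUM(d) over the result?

4

Base: id=6 (c35) at d 0.
Iteration 1: rows with reply_to in {6} -> c12 (id 7, d 1), c36 (id 9, d 1).
Iteration 2: rows with reply_to in {7,9} -> c2 (id 13, d 2).
Iteration 3: no rows with reply_to in {13}; recursion stops.
SUM(d) = 0 + 1 + 1 + 2 = 4.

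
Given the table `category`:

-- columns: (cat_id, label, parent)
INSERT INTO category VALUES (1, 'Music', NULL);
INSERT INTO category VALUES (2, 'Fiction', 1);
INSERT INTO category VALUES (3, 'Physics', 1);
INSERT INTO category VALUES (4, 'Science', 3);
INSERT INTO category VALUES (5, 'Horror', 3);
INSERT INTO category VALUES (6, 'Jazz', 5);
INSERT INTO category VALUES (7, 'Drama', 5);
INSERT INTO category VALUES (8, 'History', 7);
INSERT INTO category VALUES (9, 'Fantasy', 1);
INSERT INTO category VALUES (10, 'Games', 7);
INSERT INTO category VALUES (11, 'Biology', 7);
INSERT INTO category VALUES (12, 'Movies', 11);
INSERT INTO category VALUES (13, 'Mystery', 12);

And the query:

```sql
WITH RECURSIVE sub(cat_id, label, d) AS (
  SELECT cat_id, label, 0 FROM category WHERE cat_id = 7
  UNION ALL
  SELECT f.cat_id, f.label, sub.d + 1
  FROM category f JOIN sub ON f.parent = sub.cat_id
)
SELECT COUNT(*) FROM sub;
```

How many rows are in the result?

6

Base: cat_id=7 (Drama) at d 0.
Iteration 1: rows with parent in {7} -> History (id 8, d 1), Games (id 10, d 1), Biology (id 11, d 1).
Iteration 2: rows with parent in {8,10,11} -> Movies (id 12, d 2).
Iteration 3: rows with parent in {12} -> Mystery (id 13, d 3).
Iteration 4: no rows with parent in {13}; recursion stops.
Total rows emitted: 6.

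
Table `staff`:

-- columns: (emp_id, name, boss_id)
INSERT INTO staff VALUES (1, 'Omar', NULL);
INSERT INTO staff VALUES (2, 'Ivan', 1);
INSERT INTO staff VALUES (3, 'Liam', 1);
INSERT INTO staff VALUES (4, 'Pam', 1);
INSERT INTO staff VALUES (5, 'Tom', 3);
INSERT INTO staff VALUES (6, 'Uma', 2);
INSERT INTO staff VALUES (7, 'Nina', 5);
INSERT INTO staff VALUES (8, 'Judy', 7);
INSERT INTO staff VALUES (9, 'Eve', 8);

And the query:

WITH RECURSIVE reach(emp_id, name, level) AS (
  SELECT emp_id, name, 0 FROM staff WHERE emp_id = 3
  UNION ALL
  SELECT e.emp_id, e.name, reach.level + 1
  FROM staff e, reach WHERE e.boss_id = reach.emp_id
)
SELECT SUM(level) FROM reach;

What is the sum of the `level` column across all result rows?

10

Base: emp_id=3 (Liam) at level 0.
Iteration 1: rows with boss_id in {3} -> Tom (id 5, level 1).
Iteration 2: rows with boss_id in {5} -> Nina (id 7, level 2).
Iteration 3: rows with boss_id in {7} -> Judy (id 8, level 3).
Iteration 4: rows with boss_id in {8} -> Eve (id 9, level 4).
Iteration 5: no rows with boss_id in {9}; recursion stops.
SUM(level) = 0 + 1 + 2 + 3 + 4 = 10.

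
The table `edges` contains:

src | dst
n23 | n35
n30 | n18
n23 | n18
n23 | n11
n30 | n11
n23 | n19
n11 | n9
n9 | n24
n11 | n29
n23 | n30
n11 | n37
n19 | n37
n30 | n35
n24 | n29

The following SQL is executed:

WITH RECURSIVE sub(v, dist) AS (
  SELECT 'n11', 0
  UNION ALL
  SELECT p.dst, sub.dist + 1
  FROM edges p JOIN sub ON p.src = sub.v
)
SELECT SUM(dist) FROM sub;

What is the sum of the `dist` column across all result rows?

8

Base: (n11, dist=0).
Iteration 1: edges from {n11} -> (n29, dist=1), (n37, dist=1), (n9, dist=1).
Iteration 2: edges from {n29,n37,n9} -> (n24, dist=2).
Iteration 3: edges from {n24} -> (n29, dist=3).
Iteration 4: no outgoing edges from {n29}; recursion stops.
SUM(dist) = 0 + 1 + 1 + 1 + 2 + 3 = 8.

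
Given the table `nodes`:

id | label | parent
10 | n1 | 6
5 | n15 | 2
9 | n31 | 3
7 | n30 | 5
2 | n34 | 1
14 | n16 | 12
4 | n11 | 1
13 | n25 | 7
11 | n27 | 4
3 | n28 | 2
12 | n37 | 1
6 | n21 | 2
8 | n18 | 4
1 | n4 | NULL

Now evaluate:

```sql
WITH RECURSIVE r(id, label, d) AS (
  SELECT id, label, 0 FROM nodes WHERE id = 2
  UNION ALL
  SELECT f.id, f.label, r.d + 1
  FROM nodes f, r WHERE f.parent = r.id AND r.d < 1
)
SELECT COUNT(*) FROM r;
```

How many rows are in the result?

4

Base: id=2 (n34) at d 0.
Iteration 1: rows with parent in {2} -> n28 (id 3, d 1), n15 (id 5, d 1), n21 (id 6, d 1).
Iteration 2: d < 1 fails for all current rows; recursion stops.
Total rows emitted: 4.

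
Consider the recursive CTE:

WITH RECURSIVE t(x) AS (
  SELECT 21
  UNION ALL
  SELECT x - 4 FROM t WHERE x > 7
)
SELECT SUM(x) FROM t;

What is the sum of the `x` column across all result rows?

Base: x=21.
Iteration 1: 21 > 7 holds -> x = 21 - 4 = 17.
Iteration 2: 17 > 7 holds -> x = 17 - 4 = 13.
Iteration 3: 13 > 7 holds -> x = 13 - 4 = 9.
Iteration 4: 9 > 7 holds -> x = 9 - 4 = 5.
Iteration 5: 5 > 7 fails; recursion stops.
SUM(x) = 21 + 17 + 13 + 9 + 5 = 65.

65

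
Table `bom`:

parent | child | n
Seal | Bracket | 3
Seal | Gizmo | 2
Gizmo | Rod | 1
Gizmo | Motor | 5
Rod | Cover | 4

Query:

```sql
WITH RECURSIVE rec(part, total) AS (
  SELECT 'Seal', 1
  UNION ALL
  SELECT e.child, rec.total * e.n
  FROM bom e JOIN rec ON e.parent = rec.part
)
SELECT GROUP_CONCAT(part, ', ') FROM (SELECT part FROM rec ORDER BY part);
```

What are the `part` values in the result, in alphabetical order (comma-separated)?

Bracket, Cover, Gizmo, Motor, Rod, Seal

Base: (Seal, total=1).
Iteration 1: components of {Seal} -> Bracket = 1*3 = 3, Gizmo = 1*2 = 2.
Iteration 2: components of {Bracket,Gizmo} -> Motor = 2*5 = 10, Rod = 2*1 = 2.
Iteration 3: components of {Motor,Rod} -> Cover = 2*4 = 8.
Iteration 4: no further components; recursion stops.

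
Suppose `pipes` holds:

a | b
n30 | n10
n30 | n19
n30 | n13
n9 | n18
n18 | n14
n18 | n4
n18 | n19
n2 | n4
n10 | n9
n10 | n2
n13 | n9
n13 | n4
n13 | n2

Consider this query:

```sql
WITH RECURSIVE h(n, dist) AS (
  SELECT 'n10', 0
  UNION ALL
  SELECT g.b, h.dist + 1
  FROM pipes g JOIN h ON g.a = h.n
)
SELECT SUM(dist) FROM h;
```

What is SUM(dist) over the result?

15

Base: (n10, dist=0).
Iteration 1: edges from {n10} -> (n2, dist=1), (n9, dist=1).
Iteration 2: edges from {n2,n9} -> (n18, dist=2), (n4, dist=2).
Iteration 3: edges from {n18,n4} -> (n14, dist=3), (n19, dist=3), (n4, dist=3).
Iteration 4: no outgoing edges from {n14,n19,n4}; recursion stops.
SUM(dist) = 0 + 1 + 1 + 2 + 2 + 3 + 3 + 3 = 15.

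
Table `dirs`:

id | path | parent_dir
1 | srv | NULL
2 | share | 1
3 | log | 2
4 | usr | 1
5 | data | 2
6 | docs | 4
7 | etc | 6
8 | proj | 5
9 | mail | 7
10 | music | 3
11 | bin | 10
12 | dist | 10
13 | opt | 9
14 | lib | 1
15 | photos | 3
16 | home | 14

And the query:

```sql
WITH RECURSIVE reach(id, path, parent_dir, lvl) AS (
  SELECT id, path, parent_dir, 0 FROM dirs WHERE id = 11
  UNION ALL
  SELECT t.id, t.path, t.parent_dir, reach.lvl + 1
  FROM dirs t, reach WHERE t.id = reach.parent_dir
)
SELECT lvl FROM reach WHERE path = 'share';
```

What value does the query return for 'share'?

3

Base: id=11 (bin), parent_dir=10, lvl 0.
Iteration 1: join on id=10 -> music (id 10, parent_dir=3, lvl 1).
Iteration 2: join on id=3 -> log (id 3, parent_dir=2, lvl 2).
Iteration 3: join on id=2 -> share (id 2, parent_dir=1, lvl 3).
Iteration 4: join on id=1 -> srv (id 1, parent_dir=NULL, lvl 4).
Iteration 5: parent_dir is NULL; no match; recursion stops.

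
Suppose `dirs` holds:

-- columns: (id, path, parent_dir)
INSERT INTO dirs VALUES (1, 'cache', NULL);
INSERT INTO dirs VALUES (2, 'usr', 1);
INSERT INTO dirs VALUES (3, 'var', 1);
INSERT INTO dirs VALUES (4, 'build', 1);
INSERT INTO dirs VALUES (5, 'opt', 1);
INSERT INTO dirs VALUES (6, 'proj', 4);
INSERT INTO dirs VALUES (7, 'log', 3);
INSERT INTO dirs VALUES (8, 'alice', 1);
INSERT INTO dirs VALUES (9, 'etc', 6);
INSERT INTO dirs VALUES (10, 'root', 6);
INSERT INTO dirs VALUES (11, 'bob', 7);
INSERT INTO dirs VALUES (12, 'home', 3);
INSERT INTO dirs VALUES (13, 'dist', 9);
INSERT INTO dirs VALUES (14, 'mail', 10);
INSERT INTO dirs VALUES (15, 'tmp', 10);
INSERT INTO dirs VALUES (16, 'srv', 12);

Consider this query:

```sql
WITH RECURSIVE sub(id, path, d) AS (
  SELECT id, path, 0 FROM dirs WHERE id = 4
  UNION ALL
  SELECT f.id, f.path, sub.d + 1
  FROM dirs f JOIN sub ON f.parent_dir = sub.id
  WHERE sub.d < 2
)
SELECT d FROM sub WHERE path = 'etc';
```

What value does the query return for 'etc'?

Base: id=4 (build) at d 0.
Iteration 1: rows with parent_dir in {4} -> proj (id 6, d 1).
Iteration 2: rows with parent_dir in {6} -> etc (id 9, d 2), root (id 10, d 2).
Iteration 3: d < 2 fails for all current rows; recursion stops.

2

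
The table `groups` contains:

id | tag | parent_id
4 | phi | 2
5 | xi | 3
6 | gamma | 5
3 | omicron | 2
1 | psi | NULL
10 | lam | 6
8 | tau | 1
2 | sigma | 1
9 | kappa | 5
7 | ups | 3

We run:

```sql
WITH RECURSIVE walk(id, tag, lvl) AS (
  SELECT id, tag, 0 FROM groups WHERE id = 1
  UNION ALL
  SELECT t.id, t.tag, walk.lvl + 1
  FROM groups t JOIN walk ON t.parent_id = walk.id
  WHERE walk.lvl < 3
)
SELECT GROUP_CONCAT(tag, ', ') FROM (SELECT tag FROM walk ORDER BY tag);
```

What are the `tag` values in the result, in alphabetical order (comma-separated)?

omicron, phi, psi, sigma, tau, ups, xi

Base: id=1 (psi) at lvl 0.
Iteration 1: rows with parent_id in {1} -> sigma (id 2, lvl 1), tau (id 8, lvl 1).
Iteration 2: rows with parent_id in {2,8} -> omicron (id 3, lvl 2), phi (id 4, lvl 2).
Iteration 3: rows with parent_id in {3,4} -> xi (id 5, lvl 3), ups (id 7, lvl 3).
Iteration 4: lvl < 3 fails for all current rows; recursion stops.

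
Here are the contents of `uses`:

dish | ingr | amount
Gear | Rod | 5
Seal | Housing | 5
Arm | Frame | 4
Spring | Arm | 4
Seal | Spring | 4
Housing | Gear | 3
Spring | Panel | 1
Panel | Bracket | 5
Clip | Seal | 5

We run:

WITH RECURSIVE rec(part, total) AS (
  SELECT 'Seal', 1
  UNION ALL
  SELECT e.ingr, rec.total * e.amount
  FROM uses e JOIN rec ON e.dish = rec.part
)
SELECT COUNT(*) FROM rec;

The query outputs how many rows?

9

Base: (Seal, total=1).
Iteration 1: components of {Seal} -> Housing = 1*5 = 5, Spring = 1*4 = 4.
Iteration 2: components of {Housing,Spring} -> Arm = 4*4 = 16, Gear = 5*3 = 15, Panel = 4*1 = 4.
Iteration 3: components of {Arm,Gear,Panel} -> Bracket = 4*5 = 20, Frame = 16*4 = 64, Rod = 15*5 = 75.
Iteration 4: no further components; recursion stops.
Total rows emitted: 9.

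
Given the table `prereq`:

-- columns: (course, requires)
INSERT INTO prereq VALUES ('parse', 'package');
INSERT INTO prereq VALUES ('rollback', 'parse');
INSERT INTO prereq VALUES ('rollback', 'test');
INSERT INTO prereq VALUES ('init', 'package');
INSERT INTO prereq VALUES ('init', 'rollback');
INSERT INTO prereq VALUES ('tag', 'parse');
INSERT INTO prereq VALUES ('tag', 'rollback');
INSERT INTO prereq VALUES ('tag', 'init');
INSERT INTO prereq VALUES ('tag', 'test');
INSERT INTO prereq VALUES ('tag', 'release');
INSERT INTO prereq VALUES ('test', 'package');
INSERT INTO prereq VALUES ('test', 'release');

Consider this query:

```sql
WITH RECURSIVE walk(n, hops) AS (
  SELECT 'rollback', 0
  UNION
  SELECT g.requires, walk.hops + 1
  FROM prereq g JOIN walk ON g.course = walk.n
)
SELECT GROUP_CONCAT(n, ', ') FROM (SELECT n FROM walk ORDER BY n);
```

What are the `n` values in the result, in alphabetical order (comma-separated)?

Base: (rollback, hops=0).
Iteration 1: edges from {rollback} -> (parse, hops=1), (test, hops=1).
Iteration 2: edges from {parse,test} -> (package, hops=2), (release, hops=2). [UNION drops 1 duplicate row(s)]
Iteration 3: no outgoing edges from {package,release}; recursion stops.

package, parse, release, rollback, test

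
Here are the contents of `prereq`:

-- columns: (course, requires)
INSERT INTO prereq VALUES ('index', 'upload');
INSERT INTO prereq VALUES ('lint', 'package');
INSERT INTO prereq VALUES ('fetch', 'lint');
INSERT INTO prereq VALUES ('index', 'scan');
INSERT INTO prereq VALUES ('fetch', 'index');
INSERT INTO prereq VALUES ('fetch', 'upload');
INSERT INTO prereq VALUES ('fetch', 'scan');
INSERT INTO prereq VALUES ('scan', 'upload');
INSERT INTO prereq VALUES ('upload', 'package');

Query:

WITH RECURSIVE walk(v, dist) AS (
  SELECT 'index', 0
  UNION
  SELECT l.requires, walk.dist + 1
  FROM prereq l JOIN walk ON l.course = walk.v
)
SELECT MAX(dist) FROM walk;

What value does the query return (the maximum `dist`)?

Base: (index, dist=0).
Iteration 1: edges from {index} -> (scan, dist=1), (upload, dist=1).
Iteration 2: edges from {scan,upload} -> (package, dist=2), (upload, dist=2).
Iteration 3: edges from {package,upload} -> (package, dist=3).
Iteration 4: no outgoing edges from {package}; recursion stops.
dist values: 0, 1, 1, 2, 2, 3; the maximum is 3.

3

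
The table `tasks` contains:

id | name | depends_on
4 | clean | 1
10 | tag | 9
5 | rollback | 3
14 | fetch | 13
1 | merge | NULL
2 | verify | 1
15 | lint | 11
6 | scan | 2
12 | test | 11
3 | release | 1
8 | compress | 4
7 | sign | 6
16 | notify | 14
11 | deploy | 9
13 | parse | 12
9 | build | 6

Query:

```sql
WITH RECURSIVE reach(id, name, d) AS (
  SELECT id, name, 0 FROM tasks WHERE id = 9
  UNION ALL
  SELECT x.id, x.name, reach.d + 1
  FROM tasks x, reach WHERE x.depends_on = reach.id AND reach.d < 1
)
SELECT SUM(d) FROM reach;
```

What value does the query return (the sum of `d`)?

2

Base: id=9 (build) at d 0.
Iteration 1: rows with depends_on in {9} -> tag (id 10, d 1), deploy (id 11, d 1).
Iteration 2: d < 1 fails for all current rows; recursion stops.
SUM(d) = 0 + 1 + 1 = 2.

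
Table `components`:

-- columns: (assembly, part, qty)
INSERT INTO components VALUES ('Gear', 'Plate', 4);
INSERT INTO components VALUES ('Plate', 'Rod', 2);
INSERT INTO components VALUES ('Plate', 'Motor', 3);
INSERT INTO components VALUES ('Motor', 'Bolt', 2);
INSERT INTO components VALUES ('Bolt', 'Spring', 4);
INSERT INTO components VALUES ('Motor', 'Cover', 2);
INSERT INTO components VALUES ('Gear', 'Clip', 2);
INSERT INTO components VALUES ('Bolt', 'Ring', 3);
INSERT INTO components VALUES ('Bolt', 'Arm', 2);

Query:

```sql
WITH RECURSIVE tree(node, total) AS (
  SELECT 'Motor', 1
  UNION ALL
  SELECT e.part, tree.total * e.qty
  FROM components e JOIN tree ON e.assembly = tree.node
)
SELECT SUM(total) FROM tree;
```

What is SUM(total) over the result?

Base: (Motor, total=1).
Iteration 1: components of {Motor} -> Bolt = 1*2 = 2, Cover = 1*2 = 2.
Iteration 2: components of {Bolt,Cover} -> Arm = 2*2 = 4, Ring = 2*3 = 6, Spring = 2*4 = 8.
Iteration 3: no further components; recursion stops.
SUM(total) = 1 + 2 + 2 + 8 + 6 + 4 = 23.

23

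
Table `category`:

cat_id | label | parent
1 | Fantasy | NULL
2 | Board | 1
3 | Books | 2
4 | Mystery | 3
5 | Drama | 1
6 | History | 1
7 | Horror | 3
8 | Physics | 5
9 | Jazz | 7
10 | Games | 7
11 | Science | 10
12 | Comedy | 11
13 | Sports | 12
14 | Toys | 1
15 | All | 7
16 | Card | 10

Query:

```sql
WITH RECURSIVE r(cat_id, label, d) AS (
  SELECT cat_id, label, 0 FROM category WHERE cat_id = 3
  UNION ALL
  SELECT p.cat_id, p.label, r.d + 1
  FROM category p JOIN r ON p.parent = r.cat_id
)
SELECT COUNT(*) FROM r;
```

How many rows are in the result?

10

Base: cat_id=3 (Books) at d 0.
Iteration 1: rows with parent in {3} -> Mystery (id 4, d 1), Horror (id 7, d 1).
Iteration 2: rows with parent in {4,7} -> Jazz (id 9, d 2), Games (id 10, d 2), All (id 15, d 2).
Iteration 3: rows with parent in {9,10,15} -> Science (id 11, d 3), Card (id 16, d 3).
Iteration 4: rows with parent in {11,16} -> Comedy (id 12, d 4).
Iteration 5: rows with parent in {12} -> Sports (id 13, d 5).
Iteration 6: no rows with parent in {13}; recursion stops.
Total rows emitted: 10.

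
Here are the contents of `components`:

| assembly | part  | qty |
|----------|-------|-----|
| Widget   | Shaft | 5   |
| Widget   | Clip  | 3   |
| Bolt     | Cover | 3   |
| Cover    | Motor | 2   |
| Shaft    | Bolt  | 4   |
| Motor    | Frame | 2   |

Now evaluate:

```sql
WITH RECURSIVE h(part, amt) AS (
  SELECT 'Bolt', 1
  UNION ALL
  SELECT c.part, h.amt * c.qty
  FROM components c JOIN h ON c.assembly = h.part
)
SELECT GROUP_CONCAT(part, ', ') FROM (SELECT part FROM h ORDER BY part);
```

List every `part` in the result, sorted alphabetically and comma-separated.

Bolt, Cover, Frame, Motor

Base: (Bolt, amt=1).
Iteration 1: components of {Bolt} -> Cover = 1*3 = 3.
Iteration 2: components of {Cover} -> Motor = 3*2 = 6.
Iteration 3: components of {Motor} -> Frame = 6*2 = 12.
Iteration 4: no further components; recursion stops.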